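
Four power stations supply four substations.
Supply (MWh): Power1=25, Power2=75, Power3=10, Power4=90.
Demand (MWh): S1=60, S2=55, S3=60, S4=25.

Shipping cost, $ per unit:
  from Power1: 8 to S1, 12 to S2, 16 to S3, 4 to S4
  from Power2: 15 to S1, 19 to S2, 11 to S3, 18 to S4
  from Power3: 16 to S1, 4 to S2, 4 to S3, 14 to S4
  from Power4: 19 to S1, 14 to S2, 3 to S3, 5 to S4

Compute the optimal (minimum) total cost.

One minimum-cost allocation:
  Power1→S2: 25 × $12 = $300
  Power2→S1: 60 × $15 = $900
  Power2→S2: 15 × $19 = $285
  Power3→S2: 10 × $4 = $40
  Power4→S2: 5 × $14 = $70
  Power4→S3: 60 × $3 = $180
  Power4→S4: 25 × $5 = $125
Total = 300 + 900 + 285 + 40 + 70 + 180 + 125 = $1900.

1900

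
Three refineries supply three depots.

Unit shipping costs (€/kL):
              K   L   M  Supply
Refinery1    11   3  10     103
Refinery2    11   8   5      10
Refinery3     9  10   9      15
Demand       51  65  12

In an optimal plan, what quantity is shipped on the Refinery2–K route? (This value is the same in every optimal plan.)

0

Solving gives:
  Refinery1–K: 36 kL
  Refinery1–L: 65 kL
  Refinery1–M: 2 kL
  Refinery2–M: 10 kL
  Refinery3–K: 15 kL
Total cost = €796.
The route Refinery2→K is not used.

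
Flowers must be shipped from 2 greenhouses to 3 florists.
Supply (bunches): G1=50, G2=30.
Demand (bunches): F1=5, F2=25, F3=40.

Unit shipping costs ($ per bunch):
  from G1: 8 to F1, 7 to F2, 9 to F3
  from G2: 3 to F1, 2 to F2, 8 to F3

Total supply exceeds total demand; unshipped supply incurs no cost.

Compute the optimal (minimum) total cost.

425

One minimum-cost allocation:
  G1→F3: 40 × $9 = $360
  G2→F1: 5 × $3 = $15
  G2→F2: 25 × $2 = $50
Total = 360 + 15 + 50 = $425.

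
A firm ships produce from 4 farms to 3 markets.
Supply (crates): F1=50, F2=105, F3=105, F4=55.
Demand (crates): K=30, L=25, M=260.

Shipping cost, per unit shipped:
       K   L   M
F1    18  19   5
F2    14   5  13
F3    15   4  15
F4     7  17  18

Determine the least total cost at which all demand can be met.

3575

An optimal shipping plan:
  F1→M: 50 × 5 = 250
  F2→M: 105 × 13 = 1365
  F3→L: 25 × 4 = 100
  F3→M: 80 × 15 = 1200
  F4→K: 30 × 7 = 210
  F4→M: 25 × 18 = 450
Total = 250 + 1365 + 100 + 1200 + 210 + 450 = 3575.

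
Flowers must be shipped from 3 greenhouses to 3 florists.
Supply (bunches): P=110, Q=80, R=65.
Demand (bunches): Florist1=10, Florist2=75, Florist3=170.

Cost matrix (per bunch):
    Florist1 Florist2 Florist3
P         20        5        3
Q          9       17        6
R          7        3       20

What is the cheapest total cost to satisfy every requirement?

An optimal shipping plan:
  P->Florist2: 10 × 5 = 50
  P->Florist3: 100 × 3 = 300
  Q->Florist1: 10 × 9 = 90
  Q->Florist3: 70 × 6 = 420
  R->Florist2: 65 × 3 = 195
Total = 50 + 300 + 90 + 420 + 195 = 1055.

1055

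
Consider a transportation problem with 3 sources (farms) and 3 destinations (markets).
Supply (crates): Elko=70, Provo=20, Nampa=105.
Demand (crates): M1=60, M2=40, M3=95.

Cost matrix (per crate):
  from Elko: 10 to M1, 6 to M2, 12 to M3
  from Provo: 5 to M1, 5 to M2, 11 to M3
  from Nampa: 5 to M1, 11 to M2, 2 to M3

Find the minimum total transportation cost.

A cheapest plan:
  Elko->M1: 30 × 10 = 300
  Elko->M2: 40 × 6 = 240
  Provo->M1: 20 × 5 = 100
  Nampa->M1: 10 × 5 = 50
  Nampa->M3: 95 × 2 = 190
Total = 300 + 240 + 100 + 50 + 190 = 880.
(Supply check: Elko ships 70; Provo ships 20; Nampa ships 105.)

880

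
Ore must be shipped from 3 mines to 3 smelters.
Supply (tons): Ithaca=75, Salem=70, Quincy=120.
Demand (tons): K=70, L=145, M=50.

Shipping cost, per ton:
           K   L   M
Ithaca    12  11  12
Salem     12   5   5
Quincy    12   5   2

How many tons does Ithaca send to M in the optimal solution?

0

The minimum-cost plan:
  Ithaca to K: 70 × 12 = 840
  Ithaca to L: 5 × 11 = 55
  Salem to L: 70 × 5 = 350
  Quincy to L: 70 × 5 = 350
  Quincy to M: 50 × 2 = 100
Total cost = 1695.
The route Ithaca→M is not used.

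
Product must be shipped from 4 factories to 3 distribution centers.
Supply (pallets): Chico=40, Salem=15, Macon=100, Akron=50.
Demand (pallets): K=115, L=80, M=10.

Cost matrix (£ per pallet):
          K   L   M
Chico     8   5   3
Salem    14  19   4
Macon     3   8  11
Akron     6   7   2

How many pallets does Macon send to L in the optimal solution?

0

Solving gives:
  Chico to L: 40 × £5 = £200
  Salem to K: 5 × £14 = £70
  Salem to M: 10 × £4 = £40
  Macon to K: 100 × £3 = £300
  Akron to K: 10 × £6 = £60
  Akron to L: 40 × £7 = £280
Total cost = £950.
The route Macon→L is not used.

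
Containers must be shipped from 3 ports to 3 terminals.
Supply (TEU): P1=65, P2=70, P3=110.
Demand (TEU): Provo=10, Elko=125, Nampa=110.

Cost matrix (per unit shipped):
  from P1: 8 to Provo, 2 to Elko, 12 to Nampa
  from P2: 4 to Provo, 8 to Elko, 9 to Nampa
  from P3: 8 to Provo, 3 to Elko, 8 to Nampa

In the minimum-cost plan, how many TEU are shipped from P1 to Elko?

The minimum-cost plan:
  P1->Elko: 65 × 2 = 130
  P2->Provo: 10 × 4 = 40
  P2->Nampa: 60 × 9 = 540
  P3->Elko: 60 × 3 = 180
  P3->Nampa: 50 × 8 = 400
Total cost = 1290.
So P1→Elko carries 65 TEU.

65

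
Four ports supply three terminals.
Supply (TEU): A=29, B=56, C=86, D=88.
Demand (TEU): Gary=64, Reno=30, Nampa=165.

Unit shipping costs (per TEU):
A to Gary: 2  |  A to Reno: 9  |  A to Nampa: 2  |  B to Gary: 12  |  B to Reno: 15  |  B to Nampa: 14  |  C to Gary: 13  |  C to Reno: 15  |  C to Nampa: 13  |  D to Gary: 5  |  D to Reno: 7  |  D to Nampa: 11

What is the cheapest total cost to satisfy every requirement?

2448

Optimal allocation:
  A→Nampa: 29 TEU
  B→Gary: 6 TEU
  B→Nampa: 50 TEU
  C→Nampa: 86 TEU
  D→Gary: 58 TEU
  D→Reno: 30 TEU
Total cost = 2448.
(Supply check: A ships 29; B ships 56; C ships 86; D ships 88.)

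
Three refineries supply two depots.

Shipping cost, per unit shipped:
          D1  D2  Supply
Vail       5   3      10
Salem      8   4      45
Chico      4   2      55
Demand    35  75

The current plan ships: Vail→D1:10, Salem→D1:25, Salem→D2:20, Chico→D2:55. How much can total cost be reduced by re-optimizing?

50

Current plan cost = 10·5 + 25·8 + 20·4 + 55·2 = 440.
Optimal plan:
  Vail–D2: 10 × 3 = 30
  Salem–D2: 45 × 4 = 180
  Chico–D1: 35 × 4 = 140
  Chico–D2: 20 × 2 = 40
Optimal cost = 390.
Saving = 440 − 390 = 50.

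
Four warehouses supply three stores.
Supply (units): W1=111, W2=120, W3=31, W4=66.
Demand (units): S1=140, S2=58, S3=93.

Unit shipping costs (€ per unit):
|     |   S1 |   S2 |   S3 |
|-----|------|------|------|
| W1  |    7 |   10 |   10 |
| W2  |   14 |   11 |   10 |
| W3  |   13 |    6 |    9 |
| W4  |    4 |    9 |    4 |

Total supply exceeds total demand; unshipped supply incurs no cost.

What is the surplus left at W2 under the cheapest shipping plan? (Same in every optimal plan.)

37

Minimum-cost shipments:
  W1 to S1: 111 × €7 = €777
  W2 to S2: 27 × €11 = €297
  W2 to S3: 56 × €10 = €560
  W3 to S2: 31 × €6 = €186
  W4 to S1: 29 × €4 = €116
  W4 to S3: 37 × €4 = €148
Total cost = €2084.
W2 ships 83 of its 120, leaving 37.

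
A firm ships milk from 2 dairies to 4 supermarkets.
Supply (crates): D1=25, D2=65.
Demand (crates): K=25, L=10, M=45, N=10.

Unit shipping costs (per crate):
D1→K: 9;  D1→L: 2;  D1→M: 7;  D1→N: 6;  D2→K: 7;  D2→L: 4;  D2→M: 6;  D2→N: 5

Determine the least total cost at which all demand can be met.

530

A cheapest plan:
  D1→L: 10 × 2 = 20
  D1→M: 5 × 7 = 35
  D1→N: 10 × 6 = 60
  D2→K: 25 × 7 = 175
  D2→M: 40 × 6 = 240
Total = 20 + 35 + 60 + 175 + 240 = 530.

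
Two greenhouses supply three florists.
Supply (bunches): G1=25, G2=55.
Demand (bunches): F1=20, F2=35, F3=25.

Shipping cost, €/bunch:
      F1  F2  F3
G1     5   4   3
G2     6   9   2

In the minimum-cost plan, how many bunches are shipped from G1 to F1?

Optimal shipments:
  G1–F2: 25 × €4 = €100
  G2–F1: 20 × €6 = €120
  G2–F2: 10 × €9 = €90
  G2–F3: 25 × €2 = €50
Total cost = €360.
The route G1→F1 is not used.

0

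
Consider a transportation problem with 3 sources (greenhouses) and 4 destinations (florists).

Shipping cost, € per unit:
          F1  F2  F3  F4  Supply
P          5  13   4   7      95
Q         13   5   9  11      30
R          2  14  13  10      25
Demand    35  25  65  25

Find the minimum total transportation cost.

One minimum-cost allocation:
  P→F1: 10 × €5 = €50
  P→F3: 65 × €4 = €260
  P→F4: 20 × €7 = €140
  Q→F2: 25 × €5 = €125
  Q→F4: 5 × €11 = €55
  R→F1: 25 × €2 = €50
Total = 50 + 260 + 140 + 125 + 55 + 50 = €680.

680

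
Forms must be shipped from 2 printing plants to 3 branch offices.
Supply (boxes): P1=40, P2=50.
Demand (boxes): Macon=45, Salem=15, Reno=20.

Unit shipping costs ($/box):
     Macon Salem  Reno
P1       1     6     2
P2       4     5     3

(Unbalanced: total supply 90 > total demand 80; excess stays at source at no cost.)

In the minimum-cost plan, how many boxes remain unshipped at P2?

10

Minimum-cost shipments:
  P1–Macon: 40 boxes
  P2–Macon: 5 boxes
  P2–Salem: 15 boxes
  P2–Reno: 20 boxes
Total cost = $195.
P2 ships 40 of its 50, leaving 10.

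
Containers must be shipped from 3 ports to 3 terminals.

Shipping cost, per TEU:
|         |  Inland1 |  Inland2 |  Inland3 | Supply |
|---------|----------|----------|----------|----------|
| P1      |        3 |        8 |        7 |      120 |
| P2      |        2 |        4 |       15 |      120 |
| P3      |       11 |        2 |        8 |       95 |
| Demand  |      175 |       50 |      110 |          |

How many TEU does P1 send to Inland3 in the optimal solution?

The minimum-cost plan:
  P1 to Inland1: 55 × 3 = 165
  P1 to Inland3: 65 × 7 = 455
  P2 to Inland1: 120 × 2 = 240
  P3 to Inland2: 50 × 2 = 100
  P3 to Inland3: 45 × 8 = 360
Total cost = 1320.
So P1→Inland3 carries 65 TEU.

65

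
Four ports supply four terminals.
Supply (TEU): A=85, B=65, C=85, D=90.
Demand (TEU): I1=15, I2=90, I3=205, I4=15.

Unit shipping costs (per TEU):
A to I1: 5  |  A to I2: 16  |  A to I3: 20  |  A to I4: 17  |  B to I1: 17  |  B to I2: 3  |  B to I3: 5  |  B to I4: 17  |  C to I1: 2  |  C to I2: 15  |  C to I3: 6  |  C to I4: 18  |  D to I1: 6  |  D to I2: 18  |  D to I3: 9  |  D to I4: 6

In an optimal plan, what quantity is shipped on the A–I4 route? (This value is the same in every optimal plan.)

0

The minimum-cost plan:
  A to I1: 15 × 5 = 75
  A to I2: 70 × 16 = 1120
  B to I2: 20 × 3 = 60
  B to I3: 45 × 5 = 225
  C to I3: 85 × 6 = 510
  D to I3: 75 × 9 = 675
  D to I4: 15 × 6 = 90
Total cost = 2755.
The route A→I4 is not used.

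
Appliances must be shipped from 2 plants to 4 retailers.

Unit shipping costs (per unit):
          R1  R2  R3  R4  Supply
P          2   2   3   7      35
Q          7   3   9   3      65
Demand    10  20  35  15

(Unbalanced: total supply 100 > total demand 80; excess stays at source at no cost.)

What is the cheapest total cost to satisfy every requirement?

280

An optimal shipping plan:
  P->R3: 35 × 3 = 105
  Q->R1: 10 × 7 = 70
  Q->R2: 20 × 3 = 60
  Q->R4: 15 × 3 = 45
Total = 105 + 70 + 60 + 45 = 280.
(Supply check: P ships 35; Q ships 45.)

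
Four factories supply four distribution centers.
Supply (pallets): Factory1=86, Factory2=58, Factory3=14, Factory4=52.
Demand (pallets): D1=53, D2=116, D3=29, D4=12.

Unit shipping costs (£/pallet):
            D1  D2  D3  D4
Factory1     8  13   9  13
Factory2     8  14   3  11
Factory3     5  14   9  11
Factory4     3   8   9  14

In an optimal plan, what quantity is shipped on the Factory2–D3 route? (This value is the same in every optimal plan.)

Optimal shipments:
  Factory1 to D2: 86 × £13 = £1118
  Factory2 to D1: 17 × £8 = £136
  Factory2 to D3: 29 × £3 = £87
  Factory2 to D4: 12 × £11 = £132
  Factory3 to D1: 14 × £5 = £70
  Factory4 to D1: 22 × £3 = £66
  Factory4 to D2: 30 × £8 = £240
Total cost = £1849.
So Factory2→D3 carries 29 pallets.

29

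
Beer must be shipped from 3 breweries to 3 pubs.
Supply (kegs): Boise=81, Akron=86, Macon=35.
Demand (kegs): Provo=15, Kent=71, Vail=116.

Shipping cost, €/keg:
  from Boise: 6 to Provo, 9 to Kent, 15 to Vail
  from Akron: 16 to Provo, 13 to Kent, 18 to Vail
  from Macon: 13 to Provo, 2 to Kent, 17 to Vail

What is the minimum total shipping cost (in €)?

2482

An optimal shipping plan:
  Boise to Provo: 15 × €6 = €90
  Boise to Kent: 36 × €9 = €324
  Boise to Vail: 30 × €15 = €450
  Akron to Vail: 86 × €18 = €1548
  Macon to Kent: 35 × €2 = €70
Total = 90 + 324 + 450 + 1548 + 70 = €2482.
(Supply check: Boise ships 81; Akron ships 86; Macon ships 35.)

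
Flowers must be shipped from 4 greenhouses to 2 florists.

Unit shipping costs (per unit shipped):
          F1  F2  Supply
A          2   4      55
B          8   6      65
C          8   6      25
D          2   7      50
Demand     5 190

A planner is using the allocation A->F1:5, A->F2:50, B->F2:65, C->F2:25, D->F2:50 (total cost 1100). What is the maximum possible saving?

Current plan cost = 5·2 + 50·4 + 65·6 + 25·6 + 50·7 = 1100.
Optimal plan:
  A–F2: 55 × 4 = 220
  B–F2: 65 × 6 = 390
  C–F2: 25 × 6 = 150
  D–F1: 5 × 2 = 10
  D–F2: 45 × 7 = 315
Optimal cost = 1085.
Saving = 1100 − 1085 = 15.

15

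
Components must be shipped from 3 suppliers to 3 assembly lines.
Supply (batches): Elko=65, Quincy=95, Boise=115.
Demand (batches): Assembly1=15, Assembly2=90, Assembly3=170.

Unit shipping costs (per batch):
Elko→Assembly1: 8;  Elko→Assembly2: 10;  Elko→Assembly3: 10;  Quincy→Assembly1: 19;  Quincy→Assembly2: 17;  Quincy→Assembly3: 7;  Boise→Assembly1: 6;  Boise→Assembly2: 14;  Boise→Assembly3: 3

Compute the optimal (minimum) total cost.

1955

One minimum-cost allocation:
  Elko->Assembly2: 65 batches
  Quincy->Assembly2: 25 batches
  Quincy->Assembly3: 70 batches
  Boise->Assembly1: 15 batches
  Boise->Assembly3: 100 batches
Total cost = 1955.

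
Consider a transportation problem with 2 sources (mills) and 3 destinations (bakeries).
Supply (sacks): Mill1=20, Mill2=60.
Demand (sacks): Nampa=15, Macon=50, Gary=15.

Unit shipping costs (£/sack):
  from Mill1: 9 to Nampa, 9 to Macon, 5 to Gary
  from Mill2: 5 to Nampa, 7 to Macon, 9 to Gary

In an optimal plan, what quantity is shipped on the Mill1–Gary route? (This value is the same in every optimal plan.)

15

The minimum-cost plan:
  Mill1–Macon: 5 × £9 = £45
  Mill1–Gary: 15 × £5 = £75
  Mill2–Nampa: 15 × £5 = £75
  Mill2–Macon: 45 × £7 = £315
Total cost = £510.
So Mill1→Gary carries 15 sacks.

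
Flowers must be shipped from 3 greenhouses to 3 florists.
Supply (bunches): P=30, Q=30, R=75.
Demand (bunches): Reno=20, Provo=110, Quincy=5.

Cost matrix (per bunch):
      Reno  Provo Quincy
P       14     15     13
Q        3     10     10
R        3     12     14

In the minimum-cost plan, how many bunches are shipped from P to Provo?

Optimal shipments:
  P–Provo: 25 × 15 = 375
  P–Quincy: 5 × 13 = 65
  Q–Provo: 30 × 10 = 300
  R–Reno: 20 × 3 = 60
  R–Provo: 55 × 12 = 660
Total cost = 1460.
So P→Provo carries 25 bunches.

25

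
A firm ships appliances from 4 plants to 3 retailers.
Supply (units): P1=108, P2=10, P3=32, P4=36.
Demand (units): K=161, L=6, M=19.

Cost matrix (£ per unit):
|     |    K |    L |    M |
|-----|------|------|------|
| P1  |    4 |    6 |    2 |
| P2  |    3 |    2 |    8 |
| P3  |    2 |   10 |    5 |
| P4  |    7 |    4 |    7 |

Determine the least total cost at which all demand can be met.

A cheapest plan:
  P1–K: 89 × £4 = £356
  P1–M: 19 × £2 = £38
  P2–K: 10 × £3 = £30
  P3–K: 32 × £2 = £64
  P4–K: 30 × £7 = £210
  P4–L: 6 × £4 = £24
Total = 356 + 38 + 30 + 64 + 210 + 24 = £722.

722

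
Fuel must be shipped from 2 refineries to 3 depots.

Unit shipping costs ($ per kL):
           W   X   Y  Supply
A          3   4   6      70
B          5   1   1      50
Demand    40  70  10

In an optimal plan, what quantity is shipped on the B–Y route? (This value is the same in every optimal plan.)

Optimal shipments:
  A to W: 40 × $3 = $120
  A to X: 30 × $4 = $120
  B to X: 40 × $1 = $40
  B to Y: 10 × $1 = $10
Total cost = $290.
So B→Y carries 10 kL.

10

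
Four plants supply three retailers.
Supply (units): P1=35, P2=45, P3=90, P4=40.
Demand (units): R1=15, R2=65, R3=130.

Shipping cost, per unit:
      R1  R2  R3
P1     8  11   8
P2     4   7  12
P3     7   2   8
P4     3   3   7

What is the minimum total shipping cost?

Optimal allocation:
  P1->R3: 35 × 8 = 280
  P2->R1: 15 × 4 = 60
  P2->R3: 30 × 12 = 360
  P3->R2: 65 × 2 = 130
  P3->R3: 25 × 8 = 200
  P4->R3: 40 × 7 = 280
Total = 280 + 60 + 360 + 130 + 200 + 280 = 1310.

1310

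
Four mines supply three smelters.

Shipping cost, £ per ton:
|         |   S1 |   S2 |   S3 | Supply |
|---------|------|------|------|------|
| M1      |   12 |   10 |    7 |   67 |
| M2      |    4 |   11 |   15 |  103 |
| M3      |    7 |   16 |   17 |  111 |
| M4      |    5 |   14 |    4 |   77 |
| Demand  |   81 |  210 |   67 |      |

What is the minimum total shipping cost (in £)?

3258

Optimal allocation:
  M1→S2: 67 tons
  M2→S2: 103 tons
  M3→S1: 81 tons
  M3→S2: 30 tons
  M4→S2: 10 tons
  M4→S3: 67 tons
Total cost = £3258.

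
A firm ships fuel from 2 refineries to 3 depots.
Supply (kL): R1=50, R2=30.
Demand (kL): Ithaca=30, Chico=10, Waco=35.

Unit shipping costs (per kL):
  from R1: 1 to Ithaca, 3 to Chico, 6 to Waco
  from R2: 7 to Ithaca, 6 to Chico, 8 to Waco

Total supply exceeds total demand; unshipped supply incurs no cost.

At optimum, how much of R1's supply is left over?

Minimum-cost shipments:
  R1 to Ithaca: 30 kL
  R1 to Chico: 10 kL
  R1 to Waco: 10 kL
  R2 to Waco: 25 kL
Total cost = 320.
R1 ships 50 of its 50, leaving 0.

0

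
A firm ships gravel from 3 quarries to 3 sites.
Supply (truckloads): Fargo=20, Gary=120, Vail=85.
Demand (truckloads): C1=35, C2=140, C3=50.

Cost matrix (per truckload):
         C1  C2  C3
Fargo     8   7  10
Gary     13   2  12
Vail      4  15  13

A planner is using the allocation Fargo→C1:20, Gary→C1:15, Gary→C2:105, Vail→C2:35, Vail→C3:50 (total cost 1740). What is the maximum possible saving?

570

Current plan cost = 20·8 + 15·13 + 105·2 + 35·15 + 50·13 = 1740.
Optimal plan:
  Fargo->C2: 20 × 7 = 140
  Gary->C2: 120 × 2 = 240
  Vail->C1: 35 × 4 = 140
  Vail->C3: 50 × 13 = 650
Optimal cost = 1170.
Saving = 1740 − 1170 = 570.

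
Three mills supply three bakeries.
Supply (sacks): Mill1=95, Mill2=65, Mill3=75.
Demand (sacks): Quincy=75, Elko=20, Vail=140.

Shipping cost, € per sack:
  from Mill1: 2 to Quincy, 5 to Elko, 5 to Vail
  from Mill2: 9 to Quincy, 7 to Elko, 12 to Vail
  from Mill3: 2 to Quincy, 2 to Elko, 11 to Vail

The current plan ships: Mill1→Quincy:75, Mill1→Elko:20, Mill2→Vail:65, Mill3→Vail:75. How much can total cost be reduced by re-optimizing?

550

Current plan cost = 75·2 + 20·5 + 65·12 + 75·11 = €1855.
Optimal plan:
  Mill1 to Vail: 95 × €5 = €475
  Mill2 to Elko: 20 × €7 = €140
  Mill2 to Vail: 45 × €12 = €540
  Mill3 to Quincy: 75 × €2 = €150
Optimal cost = €1305.
Saving = 1855 − 1305 = €550.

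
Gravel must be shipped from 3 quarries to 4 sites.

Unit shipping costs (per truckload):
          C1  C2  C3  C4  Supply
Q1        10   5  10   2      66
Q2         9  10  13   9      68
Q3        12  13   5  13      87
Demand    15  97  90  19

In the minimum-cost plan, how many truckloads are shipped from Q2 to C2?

Solving gives:
  Q1 to C2: 47 truckloads
  Q1 to C4: 19 truckloads
  Q2 to C1: 15 truckloads
  Q2 to C2: 50 truckloads
  Q2 to C3: 3 truckloads
  Q3 to C3: 87 truckloads
Total cost = 1382.
So Q2→C2 carries 50 truckloads.

50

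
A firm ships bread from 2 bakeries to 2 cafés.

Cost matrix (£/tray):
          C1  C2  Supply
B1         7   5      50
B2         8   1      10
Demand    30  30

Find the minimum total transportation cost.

320

Optimal allocation:
  B1–C1: 30 × £7 = £210
  B1–C2: 20 × £5 = £100
  B2–C2: 10 × £1 = £10
Total = 210 + 100 + 10 = £320.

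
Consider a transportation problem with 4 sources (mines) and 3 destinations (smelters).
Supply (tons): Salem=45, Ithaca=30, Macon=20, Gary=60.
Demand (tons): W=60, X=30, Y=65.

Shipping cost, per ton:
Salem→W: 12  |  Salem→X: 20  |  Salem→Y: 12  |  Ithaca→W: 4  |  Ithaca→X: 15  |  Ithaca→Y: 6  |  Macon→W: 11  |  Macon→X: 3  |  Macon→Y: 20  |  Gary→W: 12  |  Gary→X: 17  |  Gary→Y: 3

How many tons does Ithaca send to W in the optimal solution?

Optimal shipments:
  Salem→W: 30 tons
  Salem→X: 10 tons
  Salem→Y: 5 tons
  Ithaca→W: 30 tons
  Macon→X: 20 tons
  Gary→Y: 60 tons
Total cost = 980.
So Ithaca→W carries 30 tons.

30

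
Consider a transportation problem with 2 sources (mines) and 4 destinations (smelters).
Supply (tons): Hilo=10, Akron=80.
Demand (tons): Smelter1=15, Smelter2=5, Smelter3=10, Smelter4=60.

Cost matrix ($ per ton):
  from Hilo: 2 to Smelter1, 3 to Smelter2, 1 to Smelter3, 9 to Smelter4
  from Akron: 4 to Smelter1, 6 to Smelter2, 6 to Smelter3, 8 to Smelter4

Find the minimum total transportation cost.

Optimal allocation:
  Hilo->Smelter3: 10 × $1 = $10
  Akron->Smelter1: 15 × $4 = $60
  Akron->Smelter2: 5 × $6 = $30
  Akron->Smelter4: 60 × $8 = $480
Total = 10 + 60 + 30 + 480 = $580.

580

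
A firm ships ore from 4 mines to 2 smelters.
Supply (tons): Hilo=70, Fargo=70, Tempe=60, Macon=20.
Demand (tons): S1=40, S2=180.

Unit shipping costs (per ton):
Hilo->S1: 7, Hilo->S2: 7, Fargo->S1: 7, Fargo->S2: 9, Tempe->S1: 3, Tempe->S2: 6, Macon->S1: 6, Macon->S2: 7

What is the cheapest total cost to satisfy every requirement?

1500

One minimum-cost allocation:
  Hilo to S2: 70 × 7 = 490
  Fargo to S2: 70 × 9 = 630
  Tempe to S1: 40 × 3 = 120
  Tempe to S2: 20 × 6 = 120
  Macon to S2: 20 × 7 = 140
Total = 490 + 630 + 120 + 120 + 140 = 1500.
(Supply check: Hilo ships 70; Fargo ships 70; Tempe ships 60; Macon ships 20.)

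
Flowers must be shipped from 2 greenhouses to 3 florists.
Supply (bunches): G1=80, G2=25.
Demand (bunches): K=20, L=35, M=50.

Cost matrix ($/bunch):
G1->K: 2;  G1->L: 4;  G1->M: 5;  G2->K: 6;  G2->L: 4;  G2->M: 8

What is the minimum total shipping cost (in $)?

430

A cheapest plan:
  G1→K: 20 bunches
  G1→L: 10 bunches
  G1→M: 50 bunches
  G2→L: 25 bunches
Total cost = $430.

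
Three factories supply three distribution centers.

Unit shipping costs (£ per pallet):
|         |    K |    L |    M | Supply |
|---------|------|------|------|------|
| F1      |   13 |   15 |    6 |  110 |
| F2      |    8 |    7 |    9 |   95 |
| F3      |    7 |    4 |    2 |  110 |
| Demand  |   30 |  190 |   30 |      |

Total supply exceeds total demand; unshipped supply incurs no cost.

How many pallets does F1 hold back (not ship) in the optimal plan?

65

An optimal plan:
  F1→K: 15 × £13 = £195
  F1→M: 30 × £6 = £180
  F2→K: 15 × £8 = £120
  F2→L: 80 × £7 = £560
  F3→L: 110 × £4 = £440
Total cost = £1495.
F1 ships 45 of its 110, leaving 65.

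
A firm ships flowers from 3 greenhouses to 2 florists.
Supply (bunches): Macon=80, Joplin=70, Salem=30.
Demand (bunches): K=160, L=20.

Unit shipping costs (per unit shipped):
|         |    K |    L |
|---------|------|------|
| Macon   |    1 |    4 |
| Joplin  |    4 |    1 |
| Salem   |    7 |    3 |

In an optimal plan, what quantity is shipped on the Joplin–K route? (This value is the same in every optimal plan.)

70

Optimal shipments:
  Macon->K: 80 bunches
  Joplin->K: 70 bunches
  Salem->K: 10 bunches
  Salem->L: 20 bunches
Total cost = 490.
So Joplin→K carries 70 bunches.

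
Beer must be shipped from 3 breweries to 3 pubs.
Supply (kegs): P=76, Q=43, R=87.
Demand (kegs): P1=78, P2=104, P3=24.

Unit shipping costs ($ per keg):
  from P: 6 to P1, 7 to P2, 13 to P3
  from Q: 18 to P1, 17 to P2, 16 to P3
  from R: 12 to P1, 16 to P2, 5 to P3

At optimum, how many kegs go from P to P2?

61

Solving gives:
  P->P1: 15 × $6 = $90
  P->P2: 61 × $7 = $427
  Q->P2: 43 × $17 = $731
  R->P1: 63 × $12 = $756
  R->P3: 24 × $5 = $120
Total cost = $2124.
So P→P2 carries 61 kegs.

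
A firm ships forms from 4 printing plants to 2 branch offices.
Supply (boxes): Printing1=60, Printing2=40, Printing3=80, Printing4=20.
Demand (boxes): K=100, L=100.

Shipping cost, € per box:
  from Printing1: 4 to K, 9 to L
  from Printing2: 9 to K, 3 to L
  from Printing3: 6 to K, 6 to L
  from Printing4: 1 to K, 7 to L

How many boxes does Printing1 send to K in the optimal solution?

Optimal shipments:
  Printing1–K: 60 × €4 = €240
  Printing2–L: 40 × €3 = €120
  Printing3–K: 20 × €6 = €120
  Printing3–L: 60 × €6 = €360
  Printing4–K: 20 × €1 = €20
Total cost = €860.
So Printing1→K carries 60 boxes.

60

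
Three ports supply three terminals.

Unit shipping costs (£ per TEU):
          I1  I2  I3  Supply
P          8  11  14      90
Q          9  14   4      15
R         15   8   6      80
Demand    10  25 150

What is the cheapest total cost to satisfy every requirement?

One minimum-cost allocation:
  P–I1: 10 TEU
  P–I2: 25 TEU
  P–I3: 55 TEU
  Q–I3: 15 TEU
  R–I3: 80 TEU
Total cost = £1665.

1665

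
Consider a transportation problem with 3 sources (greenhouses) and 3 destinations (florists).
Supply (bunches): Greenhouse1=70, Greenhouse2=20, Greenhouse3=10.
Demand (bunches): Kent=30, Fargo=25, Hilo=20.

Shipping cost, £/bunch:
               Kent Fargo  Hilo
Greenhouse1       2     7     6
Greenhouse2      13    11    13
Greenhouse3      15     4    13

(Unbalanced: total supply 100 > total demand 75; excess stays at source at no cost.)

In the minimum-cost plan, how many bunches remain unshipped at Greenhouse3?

Minimum-cost shipments:
  Greenhouse1->Kent: 30 × £2 = £60
  Greenhouse1->Fargo: 15 × £7 = £105
  Greenhouse1->Hilo: 20 × £6 = £120
  Greenhouse3->Fargo: 10 × £4 = £40
Total cost = £325.
Greenhouse3 ships 10 of its 10, leaving 0.

0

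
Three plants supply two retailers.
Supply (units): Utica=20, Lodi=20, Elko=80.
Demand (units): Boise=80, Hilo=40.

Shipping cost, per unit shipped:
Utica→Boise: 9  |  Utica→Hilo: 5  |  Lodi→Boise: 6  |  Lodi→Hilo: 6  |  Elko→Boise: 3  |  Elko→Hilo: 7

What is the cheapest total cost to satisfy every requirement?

One minimum-cost allocation:
  Utica->Hilo: 20 × 5 = 100
  Lodi->Hilo: 20 × 6 = 120
  Elko->Boise: 80 × 3 = 240
Total = 100 + 120 + 240 = 460.

460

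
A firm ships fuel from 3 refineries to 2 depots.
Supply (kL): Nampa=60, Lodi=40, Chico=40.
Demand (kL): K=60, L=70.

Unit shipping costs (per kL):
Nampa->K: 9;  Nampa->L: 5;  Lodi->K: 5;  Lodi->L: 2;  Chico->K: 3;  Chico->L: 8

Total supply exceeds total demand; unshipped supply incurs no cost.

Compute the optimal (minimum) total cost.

510

A cheapest plan:
  Nampa→L: 50 × 5 = 250
  Lodi→K: 20 × 5 = 100
  Lodi→L: 20 × 2 = 40
  Chico→K: 40 × 3 = 120
Total = 250 + 100 + 40 + 120 = 510.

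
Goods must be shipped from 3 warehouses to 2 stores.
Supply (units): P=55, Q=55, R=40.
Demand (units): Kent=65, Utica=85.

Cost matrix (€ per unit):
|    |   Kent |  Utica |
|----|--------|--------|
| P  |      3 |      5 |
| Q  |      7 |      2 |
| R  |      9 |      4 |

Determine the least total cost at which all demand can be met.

Optimal allocation:
  P–Kent: 55 × €3 = €165
  Q–Kent: 10 × €7 = €70
  Q–Utica: 45 × €2 = €90
  R–Utica: 40 × €4 = €160
Total = 165 + 70 + 90 + 160 = €485.

485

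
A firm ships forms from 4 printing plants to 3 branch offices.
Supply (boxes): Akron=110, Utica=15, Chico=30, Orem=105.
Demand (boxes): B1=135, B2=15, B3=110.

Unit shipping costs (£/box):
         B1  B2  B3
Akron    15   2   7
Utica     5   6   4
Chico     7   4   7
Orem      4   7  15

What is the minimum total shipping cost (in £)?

1385

Optimal allocation:
  Akron to B2: 15 × £2 = £30
  Akron to B3: 95 × £7 = £665
  Utica to B3: 15 × £4 = £60
  Chico to B1: 30 × £7 = £210
  Orem to B1: 105 × £4 = £420
Total = 30 + 665 + 60 + 210 + 420 = £1385.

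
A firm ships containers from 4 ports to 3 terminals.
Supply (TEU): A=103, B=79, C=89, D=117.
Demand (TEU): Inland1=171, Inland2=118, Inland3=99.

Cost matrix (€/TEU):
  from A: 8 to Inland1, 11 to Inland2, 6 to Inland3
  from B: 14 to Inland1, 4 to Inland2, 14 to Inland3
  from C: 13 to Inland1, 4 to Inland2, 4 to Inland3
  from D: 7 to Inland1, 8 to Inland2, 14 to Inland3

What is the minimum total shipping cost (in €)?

2217

One minimum-cost allocation:
  A->Inland1: 54 TEU
  A->Inland3: 49 TEU
  B->Inland2: 79 TEU
  C->Inland2: 39 TEU
  C->Inland3: 50 TEU
  D->Inland1: 117 TEU
Total cost = €2217.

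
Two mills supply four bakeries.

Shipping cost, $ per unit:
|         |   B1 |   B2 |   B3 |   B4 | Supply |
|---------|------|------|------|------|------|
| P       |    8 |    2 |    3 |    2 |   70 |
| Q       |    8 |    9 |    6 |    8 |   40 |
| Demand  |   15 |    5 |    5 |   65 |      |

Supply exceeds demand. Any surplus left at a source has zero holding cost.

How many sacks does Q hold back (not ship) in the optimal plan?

Minimum-cost shipments:
  P→B2: 5 × $2 = $10
  P→B4: 65 × $2 = $130
  Q→B1: 15 × $8 = $120
  Q→B3: 5 × $6 = $30
Total cost = $290.
Q ships 20 of its 40, leaving 20.

20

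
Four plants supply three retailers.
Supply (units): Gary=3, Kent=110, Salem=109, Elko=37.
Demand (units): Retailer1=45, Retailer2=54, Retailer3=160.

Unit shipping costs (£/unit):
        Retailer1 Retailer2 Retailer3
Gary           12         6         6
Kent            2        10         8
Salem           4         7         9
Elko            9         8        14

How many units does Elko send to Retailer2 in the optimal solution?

Optimal shipments:
  Gary to Retailer3: 3 × £6 = £18
  Kent to Retailer1: 45 × £2 = £90
  Kent to Retailer3: 65 × £8 = £520
  Salem to Retailer2: 17 × £7 = £119
  Salem to Retailer3: 92 × £9 = £828
  Elko to Retailer2: 37 × £8 = £296
Total cost = £1871.
So Elko→Retailer2 carries 37 units.

37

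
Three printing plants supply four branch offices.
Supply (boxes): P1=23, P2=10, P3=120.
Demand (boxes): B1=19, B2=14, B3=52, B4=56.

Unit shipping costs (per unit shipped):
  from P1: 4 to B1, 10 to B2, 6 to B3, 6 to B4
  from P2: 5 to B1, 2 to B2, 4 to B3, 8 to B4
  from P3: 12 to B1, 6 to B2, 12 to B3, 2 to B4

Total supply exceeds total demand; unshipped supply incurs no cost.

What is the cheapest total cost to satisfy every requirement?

An optimal shipping plan:
  P1–B1: 19 boxes
  P1–B3: 4 boxes
  P2–B3: 10 boxes
  P3–B2: 14 boxes
  P3–B3: 38 boxes
  P3–B4: 56 boxes
Total cost = 792.

792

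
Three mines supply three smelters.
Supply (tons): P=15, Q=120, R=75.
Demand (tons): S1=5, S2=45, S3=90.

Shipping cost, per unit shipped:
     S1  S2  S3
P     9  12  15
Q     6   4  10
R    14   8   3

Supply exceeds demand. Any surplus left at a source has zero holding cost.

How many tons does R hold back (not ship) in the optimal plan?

Minimum-cost shipments:
  Q→S1: 5 × 6 = 30
  Q→S2: 45 × 4 = 180
  Q→S3: 15 × 10 = 150
  R→S3: 75 × 3 = 225
Total cost = 585.
R ships 75 of its 75, leaving 0.

0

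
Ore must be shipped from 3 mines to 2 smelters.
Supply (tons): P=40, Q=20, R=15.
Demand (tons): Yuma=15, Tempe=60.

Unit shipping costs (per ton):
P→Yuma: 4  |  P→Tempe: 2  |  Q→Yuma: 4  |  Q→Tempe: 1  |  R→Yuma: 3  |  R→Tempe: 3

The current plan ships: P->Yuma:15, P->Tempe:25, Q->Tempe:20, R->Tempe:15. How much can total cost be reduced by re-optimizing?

30

Current plan cost = 15·4 + 25·2 + 20·1 + 15·3 = 175.
Optimal plan:
  P–Tempe: 40 tons
  Q–Tempe: 20 tons
  R–Yuma: 15 tons
Optimal cost = 145.
Saving = 175 − 145 = 30.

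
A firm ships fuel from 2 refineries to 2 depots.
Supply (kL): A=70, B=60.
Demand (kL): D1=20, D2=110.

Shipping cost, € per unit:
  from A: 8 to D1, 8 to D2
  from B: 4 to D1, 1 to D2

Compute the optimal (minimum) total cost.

An optimal shipping plan:
  A->D1: 20 × €8 = €160
  A->D2: 50 × €8 = €400
  B->D2: 60 × €1 = €60
Total = 160 + 400 + 60 = €620.
(Supply check: A ships 70; B ships 60.)

620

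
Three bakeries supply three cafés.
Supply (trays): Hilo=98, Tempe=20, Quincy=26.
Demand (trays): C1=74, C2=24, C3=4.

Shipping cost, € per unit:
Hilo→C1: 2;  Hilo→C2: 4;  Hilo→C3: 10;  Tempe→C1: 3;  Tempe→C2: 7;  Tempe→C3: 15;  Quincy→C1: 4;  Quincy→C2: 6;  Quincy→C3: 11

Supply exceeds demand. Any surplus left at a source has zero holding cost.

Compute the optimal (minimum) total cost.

288

An optimal shipping plan:
  Hilo to C1: 70 trays
  Hilo to C2: 24 trays
  Hilo to C3: 4 trays
  Tempe to C1: 4 trays
Total cost = €288.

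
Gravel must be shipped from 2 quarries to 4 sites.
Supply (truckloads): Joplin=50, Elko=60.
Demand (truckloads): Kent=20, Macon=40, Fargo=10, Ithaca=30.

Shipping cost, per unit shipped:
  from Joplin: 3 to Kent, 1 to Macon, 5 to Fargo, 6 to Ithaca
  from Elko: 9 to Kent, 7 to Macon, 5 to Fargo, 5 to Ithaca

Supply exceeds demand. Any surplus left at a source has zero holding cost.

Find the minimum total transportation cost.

Optimal allocation:
  Joplin→Kent: 20 × 3 = 60
  Joplin→Macon: 30 × 1 = 30
  Elko→Macon: 10 × 7 = 70
  Elko→Fargo: 10 × 5 = 50
  Elko→Ithaca: 30 × 5 = 150
Total = 60 + 30 + 70 + 50 + 150 = 360.

360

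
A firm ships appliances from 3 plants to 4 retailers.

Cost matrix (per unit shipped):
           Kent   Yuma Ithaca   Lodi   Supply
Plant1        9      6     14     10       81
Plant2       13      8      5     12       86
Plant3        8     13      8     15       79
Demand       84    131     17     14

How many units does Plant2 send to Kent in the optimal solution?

Solving gives:
  Plant1->Kent: 5 × 9 = 45
  Plant1->Yuma: 76 × 6 = 456
  Plant2->Yuma: 55 × 8 = 440
  Plant2->Ithaca: 17 × 5 = 85
  Plant2->Lodi: 14 × 12 = 168
  Plant3->Kent: 79 × 8 = 632
Total cost = 1826.
The route Plant2→Kent is not used.

0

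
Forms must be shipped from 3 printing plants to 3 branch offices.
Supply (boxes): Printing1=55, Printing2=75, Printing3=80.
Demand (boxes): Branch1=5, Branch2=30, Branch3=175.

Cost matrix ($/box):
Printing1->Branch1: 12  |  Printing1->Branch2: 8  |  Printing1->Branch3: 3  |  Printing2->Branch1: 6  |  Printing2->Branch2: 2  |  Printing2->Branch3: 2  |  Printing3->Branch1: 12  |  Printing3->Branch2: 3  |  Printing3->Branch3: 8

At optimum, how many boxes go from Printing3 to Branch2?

30

Optimal shipments:
  Printing1 to Branch3: 55 boxes
  Printing2 to Branch3: 75 boxes
  Printing3 to Branch1: 5 boxes
  Printing3 to Branch2: 30 boxes
  Printing3 to Branch3: 45 boxes
Total cost = $825.
So Printing3→Branch2 carries 30 boxes.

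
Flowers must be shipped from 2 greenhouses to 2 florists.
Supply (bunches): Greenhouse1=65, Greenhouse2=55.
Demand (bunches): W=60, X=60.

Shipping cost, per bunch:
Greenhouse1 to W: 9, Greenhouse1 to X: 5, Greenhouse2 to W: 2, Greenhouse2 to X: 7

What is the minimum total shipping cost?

A cheapest plan:
  Greenhouse1 to W: 5 bunches
  Greenhouse1 to X: 60 bunches
  Greenhouse2 to W: 55 bunches
Total cost = 455.

455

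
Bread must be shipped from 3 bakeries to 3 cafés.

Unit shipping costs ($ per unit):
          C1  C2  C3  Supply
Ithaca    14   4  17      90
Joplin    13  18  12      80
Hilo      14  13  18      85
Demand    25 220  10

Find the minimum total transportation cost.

2720

A cheapest plan:
  Ithaca to C2: 90 × $4 = $360
  Joplin to C1: 25 × $13 = $325
  Joplin to C2: 45 × $18 = $810
  Joplin to C3: 10 × $12 = $120
  Hilo to C2: 85 × $13 = $1105
Total = 360 + 325 + 810 + 120 + 1105 = $2720.
(Supply check: Ithaca ships 90; Joplin ships 80; Hilo ships 85.)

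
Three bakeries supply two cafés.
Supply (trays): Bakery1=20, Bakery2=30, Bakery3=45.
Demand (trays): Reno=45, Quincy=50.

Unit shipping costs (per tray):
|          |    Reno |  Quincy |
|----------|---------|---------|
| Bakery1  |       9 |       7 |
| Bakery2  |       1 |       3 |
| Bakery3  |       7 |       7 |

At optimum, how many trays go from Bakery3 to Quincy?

Solving gives:
  Bakery1 to Quincy: 20 × 7 = 140
  Bakery2 to Reno: 30 × 1 = 30
  Bakery3 to Reno: 15 × 7 = 105
  Bakery3 to Quincy: 30 × 7 = 210
Total cost = 485.
So Bakery3→Quincy carries 30 trays.

30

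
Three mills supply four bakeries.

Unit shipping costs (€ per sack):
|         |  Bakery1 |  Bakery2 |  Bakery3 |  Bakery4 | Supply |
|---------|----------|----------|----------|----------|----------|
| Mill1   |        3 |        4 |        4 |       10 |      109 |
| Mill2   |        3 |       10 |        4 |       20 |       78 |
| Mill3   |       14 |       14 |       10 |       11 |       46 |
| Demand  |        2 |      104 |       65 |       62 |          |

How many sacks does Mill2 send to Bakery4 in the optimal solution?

Solving gives:
  Mill1 to Bakery2: 93 sacks
  Mill1 to Bakery4: 16 sacks
  Mill2 to Bakery1: 2 sacks
  Mill2 to Bakery2: 11 sacks
  Mill2 to Bakery3: 65 sacks
  Mill3 to Bakery4: 46 sacks
Total cost = €1414.
The route Mill2→Bakery4 is not used.

0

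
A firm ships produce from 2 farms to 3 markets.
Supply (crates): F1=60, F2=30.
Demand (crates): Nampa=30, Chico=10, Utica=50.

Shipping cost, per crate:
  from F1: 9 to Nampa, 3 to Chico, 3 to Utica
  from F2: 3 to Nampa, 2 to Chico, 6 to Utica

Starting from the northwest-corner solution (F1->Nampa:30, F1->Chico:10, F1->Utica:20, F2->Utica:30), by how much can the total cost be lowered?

270

Current plan cost = 30·9 + 10·3 + 20·3 + 30·6 = 540.
Optimal plan:
  F1→Chico: 10 × 3 = 30
  F1→Utica: 50 × 3 = 150
  F2→Nampa: 30 × 3 = 90
Optimal cost = 270.
Saving = 540 − 270 = 270.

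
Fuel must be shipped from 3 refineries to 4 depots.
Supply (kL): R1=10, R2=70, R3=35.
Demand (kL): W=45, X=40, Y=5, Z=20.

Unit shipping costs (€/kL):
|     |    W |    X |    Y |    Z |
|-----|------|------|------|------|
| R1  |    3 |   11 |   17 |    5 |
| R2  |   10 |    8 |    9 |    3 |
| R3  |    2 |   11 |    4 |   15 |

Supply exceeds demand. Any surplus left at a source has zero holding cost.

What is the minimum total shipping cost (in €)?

525

Optimal allocation:
  R1–W: 10 kL
  R2–X: 40 kL
  R2–Y: 5 kL
  R2–Z: 20 kL
  R3–W: 35 kL
Total cost = €525.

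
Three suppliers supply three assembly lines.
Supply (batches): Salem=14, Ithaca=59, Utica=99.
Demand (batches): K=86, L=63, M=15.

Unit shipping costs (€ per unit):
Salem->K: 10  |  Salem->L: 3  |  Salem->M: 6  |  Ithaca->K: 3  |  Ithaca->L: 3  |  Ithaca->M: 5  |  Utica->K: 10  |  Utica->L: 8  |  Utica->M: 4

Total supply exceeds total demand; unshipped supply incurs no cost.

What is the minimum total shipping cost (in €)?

941

One minimum-cost allocation:
  Salem to L: 14 batches
  Ithaca to K: 59 batches
  Utica to K: 27 batches
  Utica to L: 49 batches
  Utica to M: 15 batches
Total cost = €941.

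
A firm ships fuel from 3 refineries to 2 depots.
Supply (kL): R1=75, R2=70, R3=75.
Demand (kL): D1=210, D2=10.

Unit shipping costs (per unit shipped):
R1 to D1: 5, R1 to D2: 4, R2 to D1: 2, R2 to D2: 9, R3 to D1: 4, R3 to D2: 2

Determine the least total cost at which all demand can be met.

Optimal allocation:
  R1 to D1: 75 × 5 = 375
  R2 to D1: 70 × 2 = 140
  R3 to D1: 65 × 4 = 260
  R3 to D2: 10 × 2 = 20
Total = 375 + 140 + 260 + 20 = 795.

795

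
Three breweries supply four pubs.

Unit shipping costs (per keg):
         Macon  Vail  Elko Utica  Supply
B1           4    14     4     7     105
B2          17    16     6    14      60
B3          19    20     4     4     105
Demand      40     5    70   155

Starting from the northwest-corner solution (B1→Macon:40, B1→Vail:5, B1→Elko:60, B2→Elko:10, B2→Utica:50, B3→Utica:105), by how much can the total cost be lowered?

Current plan cost = 40·4 + 5·14 + 60·4 + 10·6 + 50·14 + 105·4 = 1650.
Optimal plan:
  B1->Macon: 40 × 4 = 160
  B1->Vail: 5 × 14 = 70
  B1->Elko: 10 × 4 = 40
  B1->Utica: 50 × 7 = 350
  B2->Elko: 60 × 6 = 360
  B3->Utica: 105 × 4 = 420
Optimal cost = 1400.
Saving = 1650 − 1400 = 250.

250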